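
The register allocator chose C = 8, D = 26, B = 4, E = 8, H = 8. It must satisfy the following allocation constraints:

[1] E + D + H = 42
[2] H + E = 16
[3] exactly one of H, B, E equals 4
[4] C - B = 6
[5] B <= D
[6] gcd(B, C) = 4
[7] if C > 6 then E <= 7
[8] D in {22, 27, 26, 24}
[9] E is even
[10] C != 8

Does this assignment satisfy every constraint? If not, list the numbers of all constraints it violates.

The assignment fails constraints 4, 7, and 10.

[1] E + D + H = 8 + 26 + 8 = 42 — satisfied.
[2] H + E = 8 + 8 = 16 — satisfied.
[3] H=8, B=4, E=8; 1 of them equals 4 — satisfied.
[4] C - B = 8 - 4 = 4, not 6 — violated.
[5] B = 4, D = 26; 4 ≤ 26 — satisfied.
[6] gcd(4, 8) = 4 — satisfied.
[7] C = 8 > 6, so we need E ≤ 7; but E = 8 > 7 — violated.
[8] D = 26 is in {22, 27, 26, 24} — satisfied.
[9] E = 8 is even — satisfied.
[10] C = 8, but 8 is required to differ — violated.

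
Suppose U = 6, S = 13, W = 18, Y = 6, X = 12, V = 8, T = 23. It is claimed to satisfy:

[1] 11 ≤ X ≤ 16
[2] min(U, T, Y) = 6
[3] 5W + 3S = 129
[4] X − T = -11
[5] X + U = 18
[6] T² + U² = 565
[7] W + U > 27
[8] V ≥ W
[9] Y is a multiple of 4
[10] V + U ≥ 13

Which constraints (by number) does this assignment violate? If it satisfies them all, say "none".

[1] X = 12 lies in [11, 16] — OK.
[2] min(6, 23, 6) = 6 — OK.
[3] 5W + 3S = 5(18) + 3(13) = 129 — OK.
[4] X − T = 12 − 23 = -11 — OK.
[5] X + U = 12 + 6 = 18 — OK.
[6] T² + U² = 23² + 6² = 529 + 36 = 565 — OK.
[7] W + U = 18 + 6 = 24; 24 ≤ 27, bound 27 not met — violated.
[8] V = 8, W = 18; 8 < 18 (want ≥) — violated.
[9] 6 = 4×1 + 2, so 4 does not divide 6 — violated.
[10] V + U = 8 + 6 = 14; 14 ≥ 13 — OK.

Violated: 7, 8, 9.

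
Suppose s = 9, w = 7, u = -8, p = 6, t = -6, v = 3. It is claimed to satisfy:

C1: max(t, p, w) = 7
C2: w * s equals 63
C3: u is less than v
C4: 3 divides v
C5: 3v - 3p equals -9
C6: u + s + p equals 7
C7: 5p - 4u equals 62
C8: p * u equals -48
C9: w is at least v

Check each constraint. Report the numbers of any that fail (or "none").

C1: max(-6, 6, 7) = 7  ✓
C2: w * s = 7 * 9 = 63  ✓
C3: u = -8, v = 3; -8 < 3  ✓
C4: 3 / 3 = 1, so 3 divides 3  ✓
C5: 3v - 3p = 3(3) - 3(6) = -9  ✓
C6: u + s + p = -8 + 9 + 6 = 7  ✓
C7: 5p - 4u = 5(6) - 4(-8) = 62  ✓
C8: p * u = 6 * (-8) = -48  ✓
C9: w = 7, v = 3; 7 ≥ 3  ✓

The assignment satisfies every constraint.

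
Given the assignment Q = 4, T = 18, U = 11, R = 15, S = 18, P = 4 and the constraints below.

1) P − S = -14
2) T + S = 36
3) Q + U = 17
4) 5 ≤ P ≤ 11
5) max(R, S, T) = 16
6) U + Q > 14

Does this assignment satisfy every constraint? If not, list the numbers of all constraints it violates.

1) P − S = 4 − 18 = -14  ✔
2) T + S = 18 + 18 = 36  ✔
3) Q + U = 4 + 11 = 15, not 17  ✘
4) P = 4 is outside [5, 11]  ✘
5) max(15, 18, 18) = 18, not 16  ✘
6) U + Q = 11 + 4 = 15; 15 > 14  ✔

Constraints 3, 4, and 5 are violated.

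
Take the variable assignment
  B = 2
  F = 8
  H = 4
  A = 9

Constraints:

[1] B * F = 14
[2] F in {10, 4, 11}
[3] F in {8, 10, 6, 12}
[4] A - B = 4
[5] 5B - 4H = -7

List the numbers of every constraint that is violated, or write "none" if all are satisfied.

Constraints 1, 2, 4, 5 are violated.

[1] B * F = 2 * 8 = 16, not 14  fails
[2] F = 8 is not in {10, 4, 11}  fails
[3] F = 8 is in {8, 10, 6, 12}  holds
[4] A - B = 9 - 2 = 7, not 4  fails
[5] 5B - 4H = 5(2) - 4(4) = -6, not -7  fails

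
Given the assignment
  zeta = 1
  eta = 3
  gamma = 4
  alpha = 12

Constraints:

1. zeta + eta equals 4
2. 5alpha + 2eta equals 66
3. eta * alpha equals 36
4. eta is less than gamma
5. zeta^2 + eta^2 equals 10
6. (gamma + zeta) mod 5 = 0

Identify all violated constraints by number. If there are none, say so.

1. zeta + eta = 1 + 3 = 4 — holds.
2. 5alpha + 2eta = 5(12) + 2(3) = 66 — holds.
3. eta * alpha = 3 * 12 = 36 — holds.
4. eta = 3, gamma = 4; 3 < 4 — holds.
5. zeta^2 + eta^2 = 1^2 + 3^2 = 1 + 9 = 10 — holds.
6. gamma + zeta = 5; 5 mod 5 = 0 — holds.

No violations.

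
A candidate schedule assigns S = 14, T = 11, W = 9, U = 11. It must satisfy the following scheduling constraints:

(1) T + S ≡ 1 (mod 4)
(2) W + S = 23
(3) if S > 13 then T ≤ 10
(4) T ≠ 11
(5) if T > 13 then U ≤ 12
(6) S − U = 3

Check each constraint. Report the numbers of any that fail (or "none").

The assignment fails constraints 3 and 4.

(1) T + S = 25; 25 mod 4 = 1  holds
(2) W + S = 9 + 14 = 23  holds
(3) S = 14 > 13, so we need T ≤ 10; but T = 11 > 10  fails
(4) T = 11, but 11 is required to differ  fails
(5) T = 11, not > 13; antecedent false, conditional vacuously true  holds
(6) S − U = 14 − 11 = 3  holds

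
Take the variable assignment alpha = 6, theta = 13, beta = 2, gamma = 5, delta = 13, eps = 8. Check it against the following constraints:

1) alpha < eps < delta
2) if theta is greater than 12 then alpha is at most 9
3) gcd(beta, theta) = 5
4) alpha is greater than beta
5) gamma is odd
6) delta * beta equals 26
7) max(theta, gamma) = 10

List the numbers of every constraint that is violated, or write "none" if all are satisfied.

1) values 6 < 8 < 13 — holds.
2) theta = 13 > 12, so we need alpha ≤ 9; alpha = 6 ≤ 9 — holds.
3) gcd(2, 13) = 1, not 5 — fails.
4) alpha = 6, beta = 2; 6 > 2 — holds.
5) gamma = 5 is odd — holds.
6) delta * beta = 13 * 2 = 26 — holds.
7) max(13, 5) = 13, not 10 — fails.

The assignment fails constraints 3 and 7.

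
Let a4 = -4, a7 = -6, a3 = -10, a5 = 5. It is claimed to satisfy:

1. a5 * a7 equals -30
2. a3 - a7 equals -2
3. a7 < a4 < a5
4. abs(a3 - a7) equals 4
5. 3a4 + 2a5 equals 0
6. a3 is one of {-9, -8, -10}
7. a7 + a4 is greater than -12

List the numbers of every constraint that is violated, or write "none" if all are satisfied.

Constraints 2, 5 do not hold.

1. a5 * a7 = 5 * (-6) = -30 — OK.
2. a3 - a7 = -10 - (-6) = -4, not -2 — violated.
3. values -6 < -4 < 5 — OK.
4. abs(-10 - (-6)) = 4 — OK.
5. 3a4 + 2a5 = 3(-4) + 2(5) = -2, not 0 — violated.
6. a3 = -10 is in {-9, -8, -10} — OK.
7. a7 + a4 = -6 + (-4) = -10; -10 > -12 — OK.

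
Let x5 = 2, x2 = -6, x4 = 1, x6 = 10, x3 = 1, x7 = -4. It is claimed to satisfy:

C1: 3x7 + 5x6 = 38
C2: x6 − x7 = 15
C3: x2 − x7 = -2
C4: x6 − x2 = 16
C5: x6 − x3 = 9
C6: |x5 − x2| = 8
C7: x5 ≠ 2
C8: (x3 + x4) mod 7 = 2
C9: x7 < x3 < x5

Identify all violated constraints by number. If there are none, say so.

Violated: 2, 7.

C1: 3x7 + 5x6 = 3(-4) + 5(10) = 38 — holds.
C2: x6 − x7 = 10 − (-4) = 14, not 15 — does not hold.
C3: x2 − x7 = -6 − (-4) = -2 — holds.
C4: x6 − x2 = 10 − (-6) = 16 — holds.
C5: x6 − x3 = 10 − 1 = 9 — holds.
C6: |2 − (-6)| = 8 — holds.
C7: x5 = 2, but 2 is required to differ — does not hold.
C8: x3 + x4 = 2; 2 mod 7 = 2 — holds.
C9: values -4 < 1 < 2 — holds.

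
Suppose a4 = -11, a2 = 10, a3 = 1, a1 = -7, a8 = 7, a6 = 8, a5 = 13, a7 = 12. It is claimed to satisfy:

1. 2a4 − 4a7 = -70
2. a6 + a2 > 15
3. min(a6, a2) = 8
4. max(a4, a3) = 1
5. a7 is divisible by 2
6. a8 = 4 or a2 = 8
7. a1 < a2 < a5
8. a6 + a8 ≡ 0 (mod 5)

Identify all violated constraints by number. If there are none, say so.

Constraint 6 does not hold.

1. 2a4 − 4a7 = 2(-11) − 4(12) = -70  OK
2. a6 + a2 = 8 + 10 = 18; 18 > 15  OK
3. min(8, 10) = 8  OK
4. max(-11, 1) = 1  OK
5. 12 / 2 = 6, so 2 divides 12  OK
6. a8 = 7 ≠ 4 and a2 = 10 ≠ 8; both disjuncts false  FAIL
7. values -7 < 10 < 13  OK
8. a6 + a8 = 15; 15 mod 5 = 0  OK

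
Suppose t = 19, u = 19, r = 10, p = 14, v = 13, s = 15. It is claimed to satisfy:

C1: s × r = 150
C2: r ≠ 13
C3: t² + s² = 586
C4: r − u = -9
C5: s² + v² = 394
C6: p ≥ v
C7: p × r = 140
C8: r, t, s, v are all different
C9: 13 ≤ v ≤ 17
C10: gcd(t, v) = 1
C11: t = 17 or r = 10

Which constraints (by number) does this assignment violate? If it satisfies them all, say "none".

None — every constraint holds.

C1: s × r = 15 × 10 = 150  ✔
C2: r = 10, and 10 ≠ 13  ✔
C3: t² + s² = 19² + 15² = 361 + 225 = 586  ✔
C4: r − u = 10 − 19 = -9  ✔
C5: s² + v² = 15² + 13² = 225 + 169 = 394  ✔
C6: p = 14, v = 13; 14 ≥ 13  ✔
C7: p × r = 14 × 10 = 140  ✔
C8: values 10, 19, 15, 13 are pairwise distinct  ✔
C9: v = 13 lies in [13, 17]  ✔
C10: gcd(19, 13) = 1  ✔
C11: t = 19 ≠ 17, but r = 10 = 10 (second disjunct)  ✔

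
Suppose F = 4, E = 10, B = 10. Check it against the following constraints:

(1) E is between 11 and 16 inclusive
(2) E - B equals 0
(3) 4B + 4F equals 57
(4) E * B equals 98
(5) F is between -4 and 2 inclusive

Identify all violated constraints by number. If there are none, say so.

Violated: 1, 3, 4, 5.

(1) E = 10 is outside [11, 16] — does not hold.
(2) E - B = 10 - 10 = 0 — holds.
(3) 4B + 4F = 4(10) + 4(4) = 56, not 57 — does not hold.
(4) E * B = 10 * 10 = 100, not 98 — does not hold.
(5) F = 4 is outside [-4, 2] — does not hold.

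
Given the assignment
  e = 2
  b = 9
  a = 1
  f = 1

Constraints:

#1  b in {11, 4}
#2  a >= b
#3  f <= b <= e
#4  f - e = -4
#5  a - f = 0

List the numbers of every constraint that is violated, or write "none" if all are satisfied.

#1 b = 9 is not in {11, 4} — violated.
#2 a = 1, b = 9; 1 < 9 (want ≥) — violated.
#3 values 1, 9, 2; b = 9 is not <= e = 2 — violated.
#4 f - e = 1 - 2 = -1, not -4 — violated.
#5 a - f = 1 - 1 = 0 — OK.

Constraints 1, 2, 3, and 4 are violated.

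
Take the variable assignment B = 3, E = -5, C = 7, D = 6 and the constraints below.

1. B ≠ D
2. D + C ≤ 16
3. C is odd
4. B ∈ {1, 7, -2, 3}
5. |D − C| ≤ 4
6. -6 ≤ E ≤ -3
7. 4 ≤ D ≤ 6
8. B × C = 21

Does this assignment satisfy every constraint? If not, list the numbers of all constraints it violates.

Yes — all constraints hold.

1. B = 3, D = 6; distinct  yes
2. D + C = 6 + 7 = 13; 13 ≤ 16  yes
3. C = 7 is odd  yes
4. B = 3 is in {1, 7, -2, 3}  yes
5. |6 − 7| = 1; 1 ≤ 4  yes
6. E = -5 lies in [-6, -3]  yes
7. D = 6 lies in [4, 6]  yes
8. B × C = 3 × 7 = 21  yes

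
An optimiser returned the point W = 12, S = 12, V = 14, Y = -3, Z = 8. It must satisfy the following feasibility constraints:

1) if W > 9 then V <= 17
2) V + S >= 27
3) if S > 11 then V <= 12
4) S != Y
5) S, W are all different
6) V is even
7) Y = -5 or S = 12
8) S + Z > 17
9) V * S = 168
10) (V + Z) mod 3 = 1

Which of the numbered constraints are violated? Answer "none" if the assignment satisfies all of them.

1) W = 12 > 9, so we need V ≤ 17; V = 14 ≤ 17  holds
2) V + S = 14 + 12 = 26; 26 < 27, bound 27 not met  fails
3) S = 12 > 11, so we need V ≤ 12; but V = 14 > 12  fails
4) S = 12, Y = -3; distinct  holds
5) S = W = 12, not all different  fails
6) V = 14 is even  holds
7) Y = -3 ≠ -5, but S = 12 = 12 (second disjunct)  holds
8) S + Z = 12 + 8 = 20; 20 > 17  holds
9) V * S = 14 * 12 = 168  holds
10) V + Z = 22; 22 mod 3 = 1  holds

No — constraints 2, 3, 5 are not satisfied.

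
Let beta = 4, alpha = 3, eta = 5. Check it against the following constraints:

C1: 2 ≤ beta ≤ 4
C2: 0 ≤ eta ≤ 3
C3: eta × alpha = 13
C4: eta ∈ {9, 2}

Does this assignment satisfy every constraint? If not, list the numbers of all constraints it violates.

Violated: 2, 3, 4.

C1: beta = 4 lies in [2, 4]  OK
C2: eta = 5 is outside [0, 3]  FAIL
C3: eta × alpha = 5 × 3 = 15, not 13  FAIL
C4: eta = 5 is not in {9, 2}  FAIL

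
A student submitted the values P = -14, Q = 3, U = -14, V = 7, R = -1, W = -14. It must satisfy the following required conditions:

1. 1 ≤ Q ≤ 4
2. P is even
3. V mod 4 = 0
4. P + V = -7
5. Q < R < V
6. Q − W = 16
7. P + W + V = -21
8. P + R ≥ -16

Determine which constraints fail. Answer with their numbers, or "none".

The assignment fails constraints 3, 5, 6.

1. Q = 3 lies in [1, 4]  true
2. P = -14 is even  true
3. 7 mod 4 = 3, not 0  false
4. P + V = -14 + 7 = -7  true
5. values 3, -1, 7; Q = 3 is not < R = -1  false
6. Q − W = 3 − (-14) = 17, not 16  false
7. P + W + V = -14 + (-14) + 7 = -21  true
8. P + R = -14 + (-1) = -15; -15 ≥ -16  true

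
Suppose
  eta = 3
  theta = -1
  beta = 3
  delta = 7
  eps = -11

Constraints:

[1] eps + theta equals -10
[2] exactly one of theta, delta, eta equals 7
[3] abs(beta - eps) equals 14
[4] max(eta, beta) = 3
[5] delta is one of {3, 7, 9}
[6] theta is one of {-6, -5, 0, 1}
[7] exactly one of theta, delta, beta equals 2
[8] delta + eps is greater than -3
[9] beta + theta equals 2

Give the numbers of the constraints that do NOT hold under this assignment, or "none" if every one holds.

No — constraints 1, 6, 7, 8 are not satisfied.

[1] eps + theta = -11 + (-1) = -12, not -10 — violated.
[2] theta=-1, delta=7, eta=3; 1 of them equals 7 — OK.
[3] abs(3 - (-11)) = 14 — OK.
[4] max(3, 3) = 3 — OK.
[5] delta = 7 is in {3, 7, 9} — OK.
[6] theta = -1 is not in {-6, -5, 0, 1} — violated.
[7] theta=-1, delta=7, beta=3; 0 of them equal 2, not exactly one — violated.
[8] delta + eps = 7 + (-11) = -4; -4 ≤ -3, bound -3 not met — violated.
[9] beta + theta = 3 + (-1) = 2 — OK.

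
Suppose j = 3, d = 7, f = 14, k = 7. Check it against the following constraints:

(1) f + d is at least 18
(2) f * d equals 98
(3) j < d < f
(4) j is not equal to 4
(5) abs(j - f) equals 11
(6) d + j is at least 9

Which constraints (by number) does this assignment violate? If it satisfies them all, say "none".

The assignment satisfies every constraint.

(1) f + d = 14 + 7 = 21; 21 ≥ 18  true
(2) f * d = 14 * 7 = 98  true
(3) values 3 < 7 < 14  true
(4) j = 3, and 3 ≠ 4  true
(5) abs(3 - 14) = 11  true
(6) d + j = 7 + 3 = 10; 10 ≥ 9  true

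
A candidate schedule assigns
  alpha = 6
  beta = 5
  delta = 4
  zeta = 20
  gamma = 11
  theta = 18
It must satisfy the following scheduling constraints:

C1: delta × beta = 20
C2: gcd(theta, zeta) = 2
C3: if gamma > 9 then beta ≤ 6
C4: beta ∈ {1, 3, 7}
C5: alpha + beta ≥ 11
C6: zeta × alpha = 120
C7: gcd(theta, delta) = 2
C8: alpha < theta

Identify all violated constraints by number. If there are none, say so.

Constraint 4 is violated.

C1: delta × beta = 4 × 5 = 20  holds
C2: gcd(18, 20) = 2  holds
C3: gamma = 11 > 9, so we need beta ≤ 6; beta = 5 ≤ 6  holds
C4: beta = 5 is not in {1, 3, 7}  fails
C5: alpha + beta = 6 + 5 = 11; 11 ≥ 11  holds
C6: zeta × alpha = 20 × 6 = 120  holds
C7: gcd(18, 4) = 2  holds
C8: alpha = 6, theta = 18; 6 < 18  holds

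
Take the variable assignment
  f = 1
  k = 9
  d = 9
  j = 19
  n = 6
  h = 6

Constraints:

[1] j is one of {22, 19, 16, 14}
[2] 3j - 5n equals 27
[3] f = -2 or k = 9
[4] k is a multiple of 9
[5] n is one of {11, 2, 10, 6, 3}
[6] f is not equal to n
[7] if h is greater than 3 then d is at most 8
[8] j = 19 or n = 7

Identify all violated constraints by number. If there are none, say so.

Violated: 7.

[1] j = 19 is in {22, 19, 16, 14}  true
[2] 3j - 5n = 3(19) - 5(6) = 27  true
[3] f = 1 ≠ -2, but k = 9 = 9 (second disjunct)  true
[4] 9 / 9 = 1, so 9 divides 9  true
[5] n = 6 is in {11, 2, 10, 6, 3}  true
[6] f = 1, n = 6; distinct  true
[7] h = 6 > 3, so we need d ≤ 8; but d = 9 > 8  false
[8] j = 19 = 19 (first disjunct)  true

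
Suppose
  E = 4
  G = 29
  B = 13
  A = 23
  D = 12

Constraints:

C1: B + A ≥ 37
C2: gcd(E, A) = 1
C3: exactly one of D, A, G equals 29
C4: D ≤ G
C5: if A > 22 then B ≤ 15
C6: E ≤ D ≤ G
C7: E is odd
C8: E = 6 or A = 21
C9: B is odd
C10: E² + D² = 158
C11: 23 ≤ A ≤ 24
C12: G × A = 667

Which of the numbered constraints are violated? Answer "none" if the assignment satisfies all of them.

Constraints 1, 7, 8, 10 are violated.

C1: B + A = 13 + 23 = 36; 36 < 37, bound 37 not met  ✗
C2: gcd(4, 23) = 1  ✓
C3: D=12, A=23, G=29; 1 of them equals 29  ✓
C4: D = 12, G = 29; 12 ≤ 29  ✓
C5: A = 23 > 22, so we need B ≤ 15; B = 13 ≤ 15  ✓
C6: values 4 ≤ 12 ≤ 29  ✓
C7: E = 4 is even  ✗
C8: E = 4 ≠ 6 and A = 23 ≠ 21; both disjuncts false  ✗
C9: B = 13 is odd  ✓
C10: E² + D² = 4² + 12² = 16 + 144 = 160, not 158  ✗
C11: A = 23 lies in [23, 24]  ✓
C12: G × A = 29 × 23 = 667  ✓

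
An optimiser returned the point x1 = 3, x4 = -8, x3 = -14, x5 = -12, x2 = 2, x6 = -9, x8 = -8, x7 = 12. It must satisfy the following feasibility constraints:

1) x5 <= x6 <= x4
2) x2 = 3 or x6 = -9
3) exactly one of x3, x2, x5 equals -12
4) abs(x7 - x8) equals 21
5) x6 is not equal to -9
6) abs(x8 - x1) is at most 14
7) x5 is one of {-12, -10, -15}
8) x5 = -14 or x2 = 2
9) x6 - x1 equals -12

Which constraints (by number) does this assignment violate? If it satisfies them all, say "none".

1) values -12 <= -9 <= -8  ✔
2) x2 = 2 ≠ 3, but x6 = -9 = -9 (second disjunct)  ✔
3) x3=-14, x2=2, x5=-12; 1 of them equals -12  ✔
4) abs(12 - (-8)) = 20, not 21  ✘
5) x6 = -9, but -9 is required to differ  ✘
6) abs(-8 - 3) = 11; 11 ≤ 14  ✔
7) x5 = -12 is in {-12, -10, -15}  ✔
8) x5 = -12 ≠ -14, but x2 = 2 = 2 (second disjunct)  ✔
9) x6 - x1 = -9 - 3 = -12  ✔

Violated: 4, 5.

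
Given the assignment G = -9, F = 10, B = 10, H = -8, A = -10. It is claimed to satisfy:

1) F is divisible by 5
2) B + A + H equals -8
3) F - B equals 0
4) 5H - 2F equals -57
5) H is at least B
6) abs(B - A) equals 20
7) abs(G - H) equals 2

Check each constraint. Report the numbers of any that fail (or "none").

The assignment fails constraints 4, 5, and 7.

1) 10 / 5 = 2, so 5 divides 10 — holds.
2) B + A + H = 10 + (-10) + (-8) = -8 — holds.
3) F - B = 10 - 10 = 0 — holds.
4) 5H - 2F = 5(-8) - 2(10) = -60, not -57 — does not hold.
5) H = -8, B = 10; -8 < 10 (want ≥) — does not hold.
6) abs(10 - (-10)) = 20 — holds.
7) abs(-9 - (-8)) = 1, not 2 — does not hold.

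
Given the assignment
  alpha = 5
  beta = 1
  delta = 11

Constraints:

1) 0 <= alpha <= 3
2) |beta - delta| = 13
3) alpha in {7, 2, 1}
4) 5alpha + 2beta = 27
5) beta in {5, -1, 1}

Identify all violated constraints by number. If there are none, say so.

Constraints 1, 2, 3 are violated.

1) alpha = 5 is outside [0, 3]  fails
2) |1 - 11| = 10, not 13  fails
3) alpha = 5 is not in {7, 2, 1}  fails
4) 5alpha + 2beta = 5(5) + 2(1) = 27  holds
5) beta = 1 is in {5, -1, 1}  holds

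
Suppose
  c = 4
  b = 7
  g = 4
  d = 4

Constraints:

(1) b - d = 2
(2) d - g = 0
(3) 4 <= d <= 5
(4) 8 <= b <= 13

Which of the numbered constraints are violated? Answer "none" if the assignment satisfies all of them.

(1) b - d = 7 - 4 = 3, not 2  fails
(2) d - g = 4 - 4 = 0  holds
(3) d = 4 lies in [4, 5]  holds
(4) b = 7 is outside [8, 13]  fails

The assignment fails constraints 1 and 4.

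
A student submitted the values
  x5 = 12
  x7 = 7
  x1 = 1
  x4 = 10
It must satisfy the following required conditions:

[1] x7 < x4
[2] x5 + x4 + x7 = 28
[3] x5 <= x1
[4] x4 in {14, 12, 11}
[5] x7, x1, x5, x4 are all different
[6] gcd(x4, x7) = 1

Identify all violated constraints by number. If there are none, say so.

Constraints 2, 3, and 4 are violated.

[1] x7 = 7, x4 = 10; 7 < 10  ✓
[2] x5 + x4 + x7 = 12 + 10 + 7 = 29, not 28  ✗
[3] x5 = 12, x1 = 1; 12 > 1 (want ≤)  ✗
[4] x4 = 10 is not in {14, 12, 11}  ✗
[5] values 7, 1, 12, 10 are pairwise distinct  ✓
[6] gcd(10, 7) = 1  ✓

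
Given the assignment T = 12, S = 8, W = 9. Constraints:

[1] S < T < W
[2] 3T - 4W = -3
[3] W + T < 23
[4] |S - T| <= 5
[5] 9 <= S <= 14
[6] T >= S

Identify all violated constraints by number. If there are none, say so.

The assignment fails constraints 1, 2, 5.

[1] values 8, 12, 9; T = 12 is not < W = 9 — violated.
[2] 3T - 4W = 3(12) - 4(9) = 0, not -3 — violated.
[3] W + T = 9 + 12 = 21; 21 < 23 — OK.
[4] |8 - 12| = 4; 4 ≤ 5 — OK.
[5] S = 8 is outside [9, 14] — violated.
[6] T = 12, S = 8; 12 ≥ 8 — OK.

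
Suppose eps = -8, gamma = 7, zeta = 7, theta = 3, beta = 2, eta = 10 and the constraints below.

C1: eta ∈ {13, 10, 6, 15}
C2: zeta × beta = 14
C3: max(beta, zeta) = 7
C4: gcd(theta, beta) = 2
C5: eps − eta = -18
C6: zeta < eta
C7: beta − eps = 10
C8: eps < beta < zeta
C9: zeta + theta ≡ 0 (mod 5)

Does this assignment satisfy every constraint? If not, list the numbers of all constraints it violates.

C1: eta = 10 is in {13, 10, 6, 15} — satisfied.
C2: zeta × beta = 7 × 2 = 14 — satisfied.
C3: max(2, 7) = 7 — satisfied.
C4: gcd(3, 2) = 1, not 2 — violated.
C5: eps − eta = -8 − 10 = -18 — satisfied.
C6: zeta = 7, eta = 10; 7 < 10 — satisfied.
C7: beta − eps = 2 − (-8) = 10 — satisfied.
C8: values -8 < 2 < 7 — satisfied.
C9: zeta + theta = 10; 10 mod 5 = 0 — satisfied.

Constraint 4 does not hold.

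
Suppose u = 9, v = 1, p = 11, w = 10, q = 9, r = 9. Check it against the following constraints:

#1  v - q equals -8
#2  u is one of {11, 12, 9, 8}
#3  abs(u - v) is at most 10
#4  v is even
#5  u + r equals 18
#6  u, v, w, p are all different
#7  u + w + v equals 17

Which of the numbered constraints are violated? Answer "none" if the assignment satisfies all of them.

#1 v - q = 1 - 9 = -8 — satisfied.
#2 u = 9 is in {11, 12, 9, 8} — satisfied.
#3 abs(9 - 1) = 8; 8 ≤ 10 — satisfied.
#4 v = 1 is odd — violated.
#5 u + r = 9 + 9 = 18 — satisfied.
#6 values 9, 1, 10, 11 are pairwise distinct — satisfied.
#7 u + w + v = 9 + 10 + 1 = 20, not 17 — violated.

Violated: 4 and 7.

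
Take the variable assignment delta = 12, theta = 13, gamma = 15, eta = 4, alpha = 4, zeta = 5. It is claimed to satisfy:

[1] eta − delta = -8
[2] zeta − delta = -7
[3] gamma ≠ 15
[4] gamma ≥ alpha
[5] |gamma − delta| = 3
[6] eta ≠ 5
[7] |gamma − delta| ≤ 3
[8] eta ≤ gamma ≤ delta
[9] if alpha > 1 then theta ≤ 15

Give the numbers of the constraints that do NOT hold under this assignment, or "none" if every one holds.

[1] eta − delta = 4 − 12 = -8  holds
[2] zeta − delta = 5 − 12 = -7  holds
[3] gamma = 15, but 15 is required to differ  fails
[4] gamma = 15, alpha = 4; 15 ≥ 4  holds
[5] |15 − 12| = 3  holds
[6] eta = 4, and 4 ≠ 5  holds
[7] |15 − 12| = 3; 3 ≤ 3  holds
[8] values 4, 15, 12; gamma = 15 is not ≤ delta = 12  fails
[9] alpha = 4 > 1, so we need theta ≤ 15; theta = 13 ≤ 15  holds

Constraints 3 and 8 are violated.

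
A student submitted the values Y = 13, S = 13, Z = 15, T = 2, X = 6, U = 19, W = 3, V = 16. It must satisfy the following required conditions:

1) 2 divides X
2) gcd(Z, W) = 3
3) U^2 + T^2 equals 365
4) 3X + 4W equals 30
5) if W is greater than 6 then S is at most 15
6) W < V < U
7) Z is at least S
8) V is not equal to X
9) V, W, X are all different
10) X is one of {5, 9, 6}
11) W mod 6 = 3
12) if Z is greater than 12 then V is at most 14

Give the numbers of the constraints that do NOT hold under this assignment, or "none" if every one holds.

1) 6 / 2 = 3, so 2 divides 6  yes
2) gcd(15, 3) = 3  yes
3) U^2 + T^2 = 19^2 + 2^2 = 361 + 4 = 365  yes
4) 3X + 4W = 3(6) + 4(3) = 30  yes
5) W = 3, not > 6; antecedent false, conditional vacuously true  yes
6) values 3 < 16 < 19  yes
7) Z = 15, S = 13; 15 ≥ 13  yes
8) V = 16, X = 6; distinct  yes
9) values 16, 3, 6 are pairwise distinct  yes
10) X = 6 is in {5, 9, 6}  yes
11) 3 mod 6 = 3  yes
12) Z = 15 > 12, so we need V ≤ 14; but V = 16 > 14  no

Constraint 12 is violated.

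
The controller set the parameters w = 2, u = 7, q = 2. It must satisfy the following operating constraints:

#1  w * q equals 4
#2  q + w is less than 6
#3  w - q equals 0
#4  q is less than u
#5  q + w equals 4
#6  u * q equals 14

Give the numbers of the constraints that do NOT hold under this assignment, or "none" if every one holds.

None — every constraint holds.

#1 w * q = 2 * 2 = 4 — holds.
#2 q + w = 2 + 2 = 4; 4 < 6 — holds.
#3 w - q = 2 - 2 = 0 — holds.
#4 q = 2, u = 7; 2 < 7 — holds.
#5 q + w = 2 + 2 = 4 — holds.
#6 u * q = 7 * 2 = 14 — holds.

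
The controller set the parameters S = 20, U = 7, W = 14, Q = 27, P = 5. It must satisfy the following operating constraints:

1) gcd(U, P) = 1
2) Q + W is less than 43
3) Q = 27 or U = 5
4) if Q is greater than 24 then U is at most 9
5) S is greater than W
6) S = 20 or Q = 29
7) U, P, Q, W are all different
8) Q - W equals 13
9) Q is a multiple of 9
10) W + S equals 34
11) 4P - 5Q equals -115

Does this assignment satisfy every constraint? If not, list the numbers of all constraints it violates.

1) gcd(7, 5) = 1  true
2) Q + W = 27 + 14 = 41; 41 < 43  true
3) Q = 27 = 27 (first disjunct)  true
4) Q = 27 > 24, so we need U ≤ 9; U = 7 ≤ 9  true
5) S = 20, W = 14; 20 > 14  true
6) S = 20 = 20 (first disjunct)  true
7) values 7, 5, 27, 14 are pairwise distinct  true
8) Q - W = 27 - 14 = 13  true
9) 27 / 9 = 3, so 9 divides 27  true
10) W + S = 14 + 20 = 34  true
11) 4P - 5Q = 4(5) - 5(27) = -115  true

Yes — all constraints hold.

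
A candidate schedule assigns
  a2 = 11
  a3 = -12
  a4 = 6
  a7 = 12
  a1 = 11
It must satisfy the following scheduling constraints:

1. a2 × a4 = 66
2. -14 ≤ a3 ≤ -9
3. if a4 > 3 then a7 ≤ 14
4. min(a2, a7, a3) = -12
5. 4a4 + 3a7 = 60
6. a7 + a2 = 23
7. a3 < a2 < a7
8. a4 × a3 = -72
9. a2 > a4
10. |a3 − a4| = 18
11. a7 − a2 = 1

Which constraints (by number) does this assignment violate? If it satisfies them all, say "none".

1. a2 × a4 = 11 × 6 = 66  ✓
2. a3 = -12 lies in [-14, -9]  ✓
3. a4 = 6 > 3, so we need a7 ≤ 14; a7 = 12 ≤ 14  ✓
4. min(11, 12, -12) = -12  ✓
5. 4a4 + 3a7 = 4(6) + 3(12) = 60  ✓
6. a7 + a2 = 12 + 11 = 23  ✓
7. values -12 < 11 < 12  ✓
8. a4 × a3 = 6 × (-12) = -72  ✓
9. a2 = 11, a4 = 6; 11 > 6  ✓
10. |-12 − 6| = 18  ✓
11. a7 − a2 = 12 − 11 = 1  ✓

Yes — all constraints hold.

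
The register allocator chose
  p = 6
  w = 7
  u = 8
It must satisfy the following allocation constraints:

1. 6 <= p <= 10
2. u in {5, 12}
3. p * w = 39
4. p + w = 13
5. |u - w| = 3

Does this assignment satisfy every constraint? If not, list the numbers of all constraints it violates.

The assignment fails constraints 2, 3, and 5.

1. p = 6 lies in [6, 10]  holds
2. u = 8 is not in {5, 12}  fails
3. p * w = 6 * 7 = 42, not 39  fails
4. p + w = 6 + 7 = 13  holds
5. |8 - 7| = 1, not 3  fails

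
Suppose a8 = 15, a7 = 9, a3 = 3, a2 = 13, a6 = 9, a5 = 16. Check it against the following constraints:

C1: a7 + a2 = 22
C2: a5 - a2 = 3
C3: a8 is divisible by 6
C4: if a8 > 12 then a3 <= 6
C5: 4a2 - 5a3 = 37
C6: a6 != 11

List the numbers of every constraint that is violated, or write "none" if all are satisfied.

C1: a7 + a2 = 9 + 13 = 22 — OK.
C2: a5 - a2 = 16 - 13 = 3 — OK.
C3: 15 = 6*2 + 3, so 6 does not divide 15 — violated.
C4: a8 = 15 > 12, so we need a3 ≤ 6; a3 = 3 ≤ 6 — OK.
C5: 4a2 - 5a3 = 4(13) - 5(3) = 37 — OK.
C6: a6 = 9, and 9 ≠ 11 — OK.

No — constraint 3 is not satisfied.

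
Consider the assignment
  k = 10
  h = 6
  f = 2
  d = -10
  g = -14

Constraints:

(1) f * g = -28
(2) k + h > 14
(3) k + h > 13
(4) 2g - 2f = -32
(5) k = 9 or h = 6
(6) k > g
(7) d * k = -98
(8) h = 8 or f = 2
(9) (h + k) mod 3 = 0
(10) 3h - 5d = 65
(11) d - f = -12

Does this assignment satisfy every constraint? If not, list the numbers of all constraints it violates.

(1) f * g = 2 * (-14) = -28  ✔
(2) k + h = 10 + 6 = 16; 16 > 14  ✔
(3) k + h = 10 + 6 = 16; 16 > 13  ✔
(4) 2g - 2f = 2(-14) - 2(2) = -32  ✔
(5) k = 10 ≠ 9, but h = 6 = 6 (second disjunct)  ✔
(6) k = 10, g = -14; 10 > -14  ✔
(7) d * k = -10 * 10 = -100, not -98  ✘
(8) h = 6 ≠ 8, but f = 2 = 2 (second disjunct)  ✔
(9) h + k = 16; 16 mod 3 = 1, not 0  ✘
(10) 3h - 5d = 3(6) - 5(-10) = 68, not 65  ✘
(11) d - f = -10 - 2 = -12  ✔

Constraints 7, 9, 10 are violated.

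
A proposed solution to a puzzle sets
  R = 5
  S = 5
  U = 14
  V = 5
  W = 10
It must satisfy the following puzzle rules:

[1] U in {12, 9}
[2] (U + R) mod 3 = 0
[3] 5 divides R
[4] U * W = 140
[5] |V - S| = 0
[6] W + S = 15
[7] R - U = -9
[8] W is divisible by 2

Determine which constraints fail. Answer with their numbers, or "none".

The assignment fails constraints 1 and 2.

[1] U = 14 is not in {12, 9} — fails.
[2] U + R = 19; 19 mod 3 = 1, not 0 — fails.
[3] 5 / 5 = 1, so 5 divides 5 — holds.
[4] U * W = 14 * 10 = 140 — holds.
[5] |5 - 5| = 0 — holds.
[6] W + S = 10 + 5 = 15 — holds.
[7] R - U = 5 - 14 = -9 — holds.
[8] 10 / 2 = 5, so 2 divides 10 — holds.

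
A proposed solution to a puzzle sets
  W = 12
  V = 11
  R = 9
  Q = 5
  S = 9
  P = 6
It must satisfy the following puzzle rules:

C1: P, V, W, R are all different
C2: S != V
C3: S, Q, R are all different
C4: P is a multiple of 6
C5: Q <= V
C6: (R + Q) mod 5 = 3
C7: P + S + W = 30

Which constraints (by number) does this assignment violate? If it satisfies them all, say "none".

Constraints 3, 6, 7 are violated.

C1: values 6, 11, 12, 9 are pairwise distinct — satisfied.
C2: S = 9, V = 11; distinct — satisfied.
C3: S = R = 9, not all different — violated.
C4: 6 / 6 = 1, so 6 divides 6 — satisfied.
C5: Q = 5, V = 11; 5 ≤ 11 — satisfied.
C6: R + Q = 14; 14 mod 5 = 4, not 3 — violated.
C7: P + S + W = 6 + 9 + 12 = 27, not 30 — violated.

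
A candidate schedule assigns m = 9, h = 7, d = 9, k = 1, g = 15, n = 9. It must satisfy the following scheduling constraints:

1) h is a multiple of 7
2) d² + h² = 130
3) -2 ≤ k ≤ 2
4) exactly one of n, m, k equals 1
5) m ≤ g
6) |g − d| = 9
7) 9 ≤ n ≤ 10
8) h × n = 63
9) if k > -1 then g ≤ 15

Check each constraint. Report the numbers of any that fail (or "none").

1) 7 / 7 = 1, so 7 divides 7 — OK.
2) d² + h² = 9² + 7² = 81 + 49 = 130 — OK.
3) k = 1 lies in [-2, 2] — OK.
4) n=9, m=9, k=1; 1 of them equals 1 — OK.
5) m = 9, g = 15; 9 ≤ 15 — OK.
6) |15 − 9| = 6, not 9 — violated.
7) n = 9 lies in [9, 10] — OK.
8) h × n = 7 × 9 = 63 — OK.
9) k = 1 > -1, so we need g ≤ 15; g = 15 ≤ 15 — OK.

No — constraint 6 is not satisfied.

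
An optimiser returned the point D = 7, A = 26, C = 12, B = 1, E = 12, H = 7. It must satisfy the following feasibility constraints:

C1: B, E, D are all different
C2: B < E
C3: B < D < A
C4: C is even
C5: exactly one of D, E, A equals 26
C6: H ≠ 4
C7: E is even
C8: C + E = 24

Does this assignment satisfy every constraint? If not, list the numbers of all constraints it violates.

The assignment satisfies every constraint.

C1: values 1, 12, 7 are pairwise distinct — holds.
C2: B = 1, E = 12; 1 < 12 — holds.
C3: values 1 < 7 < 26 — holds.
C4: C = 12 is even — holds.
C5: D=7, E=12, A=26; 1 of them equals 26 — holds.
C6: H = 7, and 7 ≠ 4 — holds.
C7: E = 12 is even — holds.
C8: C + E = 12 + 12 = 24 — holds.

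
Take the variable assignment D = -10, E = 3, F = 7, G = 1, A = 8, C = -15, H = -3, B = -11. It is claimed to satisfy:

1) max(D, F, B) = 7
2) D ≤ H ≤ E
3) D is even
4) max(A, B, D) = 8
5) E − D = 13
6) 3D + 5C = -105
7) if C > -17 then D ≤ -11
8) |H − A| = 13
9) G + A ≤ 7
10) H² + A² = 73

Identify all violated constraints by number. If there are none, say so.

Constraints 7, 8, 9 do not hold.

1) max(-10, 7, -11) = 7 — holds.
2) values -10 ≤ -3 ≤ 3 — holds.
3) D = -10 is even — holds.
4) max(8, -11, -10) = 8 — holds.
5) E − D = 3 − (-10) = 13 — holds.
6) 3D + 5C = 3(-10) + 5(-15) = -105 — holds.
7) C = -15 > -17, so we need D ≤ -11; but D = -10 > -11 — does not hold.
8) |-3 − 8| = 11, not 13 — does not hold.
9) G + A = 1 + 8 = 9; 9 > 7, bound 7 not met — does not hold.
10) H² + A² = (-3)² + 8² = 9 + 64 = 73 — holds.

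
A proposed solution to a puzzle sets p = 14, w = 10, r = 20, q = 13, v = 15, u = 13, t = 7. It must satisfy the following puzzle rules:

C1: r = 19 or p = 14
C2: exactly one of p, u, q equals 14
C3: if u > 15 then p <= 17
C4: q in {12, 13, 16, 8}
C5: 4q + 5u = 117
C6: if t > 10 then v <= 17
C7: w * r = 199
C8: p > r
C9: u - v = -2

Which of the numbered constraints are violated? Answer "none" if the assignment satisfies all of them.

C1: r = 20 ≠ 19, but p = 14 = 14 (second disjunct) — OK.
C2: p=14, u=13, q=13; 1 of them equals 14 — OK.
C3: u = 13, not > 15; antecedent false, conditional vacuously true — OK.
C4: q = 13 is in {12, 13, 16, 8} — OK.
C5: 4q + 5u = 4(13) + 5(13) = 117 — OK.
C6: t = 7, not > 10; antecedent false, conditional vacuously true — OK.
C7: w * r = 10 * 20 = 200, not 199 — violated.
C8: p = 14, r = 20; 14 ≤ 20 (want >) — violated.
C9: u - v = 13 - 15 = -2 — OK.

Constraints 7 and 8 are violated.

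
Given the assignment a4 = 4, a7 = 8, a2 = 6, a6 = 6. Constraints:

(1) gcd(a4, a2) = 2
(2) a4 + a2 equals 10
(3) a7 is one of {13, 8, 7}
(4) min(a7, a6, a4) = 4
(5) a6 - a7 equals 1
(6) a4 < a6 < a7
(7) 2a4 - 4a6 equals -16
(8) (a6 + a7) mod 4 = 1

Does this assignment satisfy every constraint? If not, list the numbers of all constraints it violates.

Constraints 5 and 8 do not hold.

(1) gcd(4, 6) = 2  yes
(2) a4 + a2 = 4 + 6 = 10  yes
(3) a7 = 8 is in {13, 8, 7}  yes
(4) min(8, 6, 4) = 4  yes
(5) a6 - a7 = 6 - 8 = -2, not 1  no
(6) values 4 < 6 < 8  yes
(7) 2a4 - 4a6 = 2(4) - 4(6) = -16  yes
(8) a6 + a7 = 14; 14 mod 4 = 2, not 1  no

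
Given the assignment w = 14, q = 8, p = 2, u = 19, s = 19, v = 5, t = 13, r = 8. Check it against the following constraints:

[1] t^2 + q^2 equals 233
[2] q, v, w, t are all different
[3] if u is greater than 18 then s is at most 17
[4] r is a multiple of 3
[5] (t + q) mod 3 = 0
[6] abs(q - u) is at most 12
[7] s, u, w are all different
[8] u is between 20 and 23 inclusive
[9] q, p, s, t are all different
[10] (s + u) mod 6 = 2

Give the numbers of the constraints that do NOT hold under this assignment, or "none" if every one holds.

Constraints 3, 4, 7, 8 are violated.

[1] t^2 + q^2 = 13^2 + 8^2 = 169 + 64 = 233 — satisfied.
[2] values 8, 5, 14, 13 are pairwise distinct — satisfied.
[3] u = 19 > 18, so we need s ≤ 17; but s = 19 > 17 — violated.
[4] 8 = 3*2 + 2, so 3 does not divide 8 — violated.
[5] t + q = 21; 21 mod 3 = 0 — satisfied.
[6] abs(8 - 19) = 11; 11 ≤ 12 — satisfied.
[7] s = u = 19, not all different — violated.
[8] u = 19 is outside [20, 23] — violated.
[9] values 8, 2, 19, 13 are pairwise distinct — satisfied.
[10] s + u = 38; 38 mod 6 = 2 — satisfied.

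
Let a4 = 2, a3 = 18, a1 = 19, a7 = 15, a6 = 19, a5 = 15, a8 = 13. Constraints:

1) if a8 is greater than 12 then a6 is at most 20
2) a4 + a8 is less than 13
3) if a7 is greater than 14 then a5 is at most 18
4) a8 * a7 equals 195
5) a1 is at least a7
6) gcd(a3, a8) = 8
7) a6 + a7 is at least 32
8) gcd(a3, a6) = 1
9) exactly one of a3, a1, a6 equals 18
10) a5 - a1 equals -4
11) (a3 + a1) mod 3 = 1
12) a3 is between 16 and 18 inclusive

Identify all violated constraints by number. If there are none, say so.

1) a8 = 13 > 12, so we need a6 ≤ 20; a6 = 19 ≤ 20 — holds.
2) a4 + a8 = 2 + 13 = 15; 15 ≥ 13, bound 13 not met — fails.
3) a7 = 15 > 14, so we need a5 ≤ 18; a5 = 15 ≤ 18 — holds.
4) a8 * a7 = 13 * 15 = 195 — holds.
5) a1 = 19, a7 = 15; 19 ≥ 15 — holds.
6) gcd(18, 13) = 1, not 8 — fails.
7) a6 + a7 = 19 + 15 = 34; 34 ≥ 32 — holds.
8) gcd(18, 19) = 1 — holds.
9) a3=18, a1=19, a6=19; 1 of them equals 18 — holds.
10) a5 - a1 = 15 - 19 = -4 — holds.
11) a3 + a1 = 37; 37 mod 3 = 1 — holds.
12) a3 = 18 lies in [16, 18] — holds.

The assignment fails constraints 2 and 6.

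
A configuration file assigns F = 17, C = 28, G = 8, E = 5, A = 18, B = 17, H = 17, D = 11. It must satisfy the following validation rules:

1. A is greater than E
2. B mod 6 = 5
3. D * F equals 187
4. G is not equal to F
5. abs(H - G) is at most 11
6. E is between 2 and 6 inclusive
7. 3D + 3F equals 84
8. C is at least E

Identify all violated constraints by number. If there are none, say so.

No violations.

1. A = 18, E = 5; 18 > 5 — holds.
2. 17 mod 6 = 5 — holds.
3. D * F = 11 * 17 = 187 — holds.
4. G = 8, F = 17; distinct — holds.
5. abs(17 - 8) = 9; 9 ≤ 11 — holds.
6. E = 5 lies in [2, 6] — holds.
7. 3D + 3F = 3(11) + 3(17) = 84 — holds.
8. C = 28, E = 5; 28 ≥ 5 — holds.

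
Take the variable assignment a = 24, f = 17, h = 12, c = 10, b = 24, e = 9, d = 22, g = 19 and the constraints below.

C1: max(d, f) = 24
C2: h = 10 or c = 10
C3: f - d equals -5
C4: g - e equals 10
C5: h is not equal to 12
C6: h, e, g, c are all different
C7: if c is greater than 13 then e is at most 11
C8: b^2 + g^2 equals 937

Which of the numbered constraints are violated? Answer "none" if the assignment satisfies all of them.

C1: max(22, 17) = 22, not 24  ✘
C2: h = 12 ≠ 10, but c = 10 = 10 (second disjunct)  ✔
C3: f - d = 17 - 22 = -5  ✔
C4: g - e = 19 - 9 = 10  ✔
C5: h = 12, but 12 is required to differ  ✘
C6: values 12, 9, 19, 10 are pairwise distinct  ✔
C7: c = 10, not > 13; antecedent false, conditional vacuously true  ✔
C8: b^2 + g^2 = 24^2 + 19^2 = 576 + 361 = 937  ✔

Constraints 1 and 5 are violated.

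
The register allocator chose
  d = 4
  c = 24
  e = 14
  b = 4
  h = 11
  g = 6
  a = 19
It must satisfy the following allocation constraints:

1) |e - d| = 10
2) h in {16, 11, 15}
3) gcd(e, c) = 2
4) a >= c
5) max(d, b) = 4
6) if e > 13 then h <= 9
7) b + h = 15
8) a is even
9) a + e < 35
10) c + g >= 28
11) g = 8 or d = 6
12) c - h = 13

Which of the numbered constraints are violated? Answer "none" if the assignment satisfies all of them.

Violated: 4, 6, 8, and 11.

1) |14 - 4| = 10  OK
2) h = 11 is in {16, 11, 15}  OK
3) gcd(14, 24) = 2  OK
4) a = 19, c = 24; 19 < 24 (want ≥)  FAIL
5) max(4, 4) = 4  OK
6) e = 14 > 13, so we need h ≤ 9; but h = 11 > 9  FAIL
7) b + h = 4 + 11 = 15  OK
8) a = 19 is odd  FAIL
9) a + e = 19 + 14 = 33; 33 < 35  OK
10) c + g = 24 + 6 = 30; 30 ≥ 28  OK
11) g = 6 ≠ 8 and d = 4 ≠ 6; both disjuncts false  FAIL
12) c - h = 24 - 11 = 13  OK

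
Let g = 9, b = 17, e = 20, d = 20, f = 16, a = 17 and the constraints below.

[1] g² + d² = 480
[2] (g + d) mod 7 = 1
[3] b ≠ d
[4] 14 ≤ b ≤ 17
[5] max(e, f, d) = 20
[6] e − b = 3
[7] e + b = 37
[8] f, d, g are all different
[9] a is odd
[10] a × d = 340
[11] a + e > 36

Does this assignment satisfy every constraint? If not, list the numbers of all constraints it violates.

Constraint 1 is violated.

[1] g² + d² = 9² + 20² = 81 + 400 = 481, not 480  no
[2] g + d = 29; 29 mod 7 = 1  yes
[3] b = 17, d = 20; distinct  yes
[4] b = 17 lies in [14, 17]  yes
[5] max(20, 16, 20) = 20  yes
[6] e − b = 20 − 17 = 3  yes
[7] e + b = 20 + 17 = 37  yes
[8] values 16, 20, 9 are pairwise distinct  yes
[9] a = 17 is odd  yes
[10] a × d = 17 × 20 = 340  yes
[11] a + e = 17 + 20 = 37; 37 > 36  yes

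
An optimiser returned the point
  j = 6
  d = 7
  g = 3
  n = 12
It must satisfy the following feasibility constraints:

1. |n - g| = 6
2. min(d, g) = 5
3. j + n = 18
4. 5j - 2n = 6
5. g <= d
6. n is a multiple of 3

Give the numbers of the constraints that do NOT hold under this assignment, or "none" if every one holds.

Violated: 1, 2.

1. |12 - 3| = 9, not 6  no
2. min(7, 3) = 3, not 5  no
3. j + n = 6 + 12 = 18  yes
4. 5j - 2n = 5(6) - 2(12) = 6  yes
5. g = 3, d = 7; 3 ≤ 7  yes
6. 12 / 3 = 4, so 3 divides 12  yes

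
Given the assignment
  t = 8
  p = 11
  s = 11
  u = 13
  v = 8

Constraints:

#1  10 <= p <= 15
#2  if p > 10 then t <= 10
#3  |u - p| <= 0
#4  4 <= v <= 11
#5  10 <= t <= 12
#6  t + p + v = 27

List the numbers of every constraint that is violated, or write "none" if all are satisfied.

#1 p = 11 lies in [10, 15]  ✔
#2 p = 11 > 10, so we need t ≤ 10; t = 8 ≤ 10  ✔
#3 |13 - 11| = 2; 2 > 0, exceeds bound 0  ✘
#4 v = 8 lies in [4, 11]  ✔
#5 t = 8 is outside [10, 12]  ✘
#6 t + p + v = 8 + 11 + 8 = 27  ✔

The assignment fails constraints 3, 5.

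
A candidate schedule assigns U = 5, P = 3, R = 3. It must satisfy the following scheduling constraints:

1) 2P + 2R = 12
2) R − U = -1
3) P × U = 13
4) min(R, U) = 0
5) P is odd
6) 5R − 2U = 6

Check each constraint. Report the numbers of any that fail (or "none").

1) 2P + 2R = 2(3) + 2(3) = 12  ✓
2) R − U = 3 − 5 = -2, not -1  ✗
3) P × U = 3 × 5 = 15, not 13  ✗
4) min(3, 5) = 3, not 0  ✗
5) P = 3 is odd  ✓
6) 5R − 2U = 5(3) − 2(5) = 5, not 6  ✗

The assignment fails constraints 2, 3, 4, and 6.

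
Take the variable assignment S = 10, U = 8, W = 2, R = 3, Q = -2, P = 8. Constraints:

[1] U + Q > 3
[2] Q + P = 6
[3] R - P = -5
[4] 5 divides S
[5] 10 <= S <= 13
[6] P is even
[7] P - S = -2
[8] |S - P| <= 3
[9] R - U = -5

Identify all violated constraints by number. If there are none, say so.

[1] U + Q = 8 + (-2) = 6; 6 > 3  ✔
[2] Q + P = -2 + 8 = 6  ✔
[3] R - P = 3 - 8 = -5  ✔
[4] 10 / 5 = 2, so 5 divides 10  ✔
[5] S = 10 lies in [10, 13]  ✔
[6] P = 8 is even  ✔
[7] P - S = 8 - 10 = -2  ✔
[8] |10 - 8| = 2; 2 ≤ 3  ✔
[9] R - U = 3 - 8 = -5  ✔

All constraints are satisfied.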